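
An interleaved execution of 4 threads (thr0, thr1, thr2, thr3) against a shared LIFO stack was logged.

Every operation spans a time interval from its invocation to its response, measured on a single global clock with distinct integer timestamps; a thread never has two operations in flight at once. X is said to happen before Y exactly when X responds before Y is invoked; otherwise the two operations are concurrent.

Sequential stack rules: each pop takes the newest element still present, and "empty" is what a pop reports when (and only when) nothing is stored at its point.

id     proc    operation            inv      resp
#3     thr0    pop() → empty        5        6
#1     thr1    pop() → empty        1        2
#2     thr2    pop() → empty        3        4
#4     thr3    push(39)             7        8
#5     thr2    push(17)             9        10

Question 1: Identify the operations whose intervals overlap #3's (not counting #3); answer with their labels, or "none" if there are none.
Answer: none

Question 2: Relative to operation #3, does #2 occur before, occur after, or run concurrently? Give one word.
Answer: before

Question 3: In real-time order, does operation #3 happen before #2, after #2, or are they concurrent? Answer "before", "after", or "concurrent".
Answer: after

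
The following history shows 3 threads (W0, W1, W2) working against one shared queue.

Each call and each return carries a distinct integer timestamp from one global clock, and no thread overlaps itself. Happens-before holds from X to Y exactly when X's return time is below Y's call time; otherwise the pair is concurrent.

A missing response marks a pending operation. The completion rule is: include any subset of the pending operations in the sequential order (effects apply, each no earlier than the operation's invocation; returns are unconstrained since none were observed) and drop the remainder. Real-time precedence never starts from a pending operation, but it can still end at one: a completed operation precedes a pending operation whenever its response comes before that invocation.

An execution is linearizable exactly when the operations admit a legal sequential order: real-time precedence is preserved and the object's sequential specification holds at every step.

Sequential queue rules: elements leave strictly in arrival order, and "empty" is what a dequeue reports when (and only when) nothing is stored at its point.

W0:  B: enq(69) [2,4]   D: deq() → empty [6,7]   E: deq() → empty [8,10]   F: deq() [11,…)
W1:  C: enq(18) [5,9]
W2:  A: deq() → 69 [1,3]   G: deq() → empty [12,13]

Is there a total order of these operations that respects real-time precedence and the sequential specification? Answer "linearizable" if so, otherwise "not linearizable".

linearizable

a witness: B, A, D, E, C, F, G
after step 1 (B enq(69)): queue <69>
after step 2 (A deq() → 69): queue <>
after step 3 (D deq() → empty): queue <>
after step 4 (E deq() → empty): queue <>
after step 5 (C enq(18)): queue <18>
after step 6 (F deq() (pending, included)): queue <>
after step 7 (G deq() → empty): queue <>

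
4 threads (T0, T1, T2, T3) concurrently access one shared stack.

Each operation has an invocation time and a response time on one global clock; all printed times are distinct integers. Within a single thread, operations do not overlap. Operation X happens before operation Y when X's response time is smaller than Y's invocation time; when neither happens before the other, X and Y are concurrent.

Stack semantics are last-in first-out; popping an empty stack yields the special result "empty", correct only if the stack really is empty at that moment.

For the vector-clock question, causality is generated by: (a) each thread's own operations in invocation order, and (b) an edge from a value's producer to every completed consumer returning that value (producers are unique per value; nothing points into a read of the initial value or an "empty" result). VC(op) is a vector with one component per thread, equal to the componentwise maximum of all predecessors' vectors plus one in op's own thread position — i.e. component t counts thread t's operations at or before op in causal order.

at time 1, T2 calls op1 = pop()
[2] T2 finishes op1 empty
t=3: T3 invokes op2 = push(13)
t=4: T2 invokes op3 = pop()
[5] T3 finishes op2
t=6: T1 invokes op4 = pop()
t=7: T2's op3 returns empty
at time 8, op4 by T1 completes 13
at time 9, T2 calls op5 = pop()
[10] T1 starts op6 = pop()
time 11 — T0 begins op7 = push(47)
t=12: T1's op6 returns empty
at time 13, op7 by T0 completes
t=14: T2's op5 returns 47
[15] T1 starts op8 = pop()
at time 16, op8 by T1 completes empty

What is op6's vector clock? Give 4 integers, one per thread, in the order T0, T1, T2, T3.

(0, 2, 0, 1)

root op op2, invoked 3: fresh clock plus T3's own tick → (0, 0, 0, 1)
root op op1, invoked 1: fresh clock plus T2's own tick → (0, 0, 1, 0)
root op op7, invoked 11: fresh clock plus T0's own tick → (1, 0, 0, 0)
op3 (invocation 4): componentwise max over VC(op1)=(0, 0, 1, 0), +1 at T2, giving (0, 0, 2, 0)
op4 (invocation 6): componentwise max over VC(op2)=(0, 0, 0, 1), +1 at T1, giving (0, 1, 0, 1)
op6 (invocation 10): componentwise max over VC(op4)=(0, 1, 0, 1), +1 at T1, giving (0, 2, 0, 1)
op8 (invocation 15): componentwise max over VC(op6)=(0, 2, 0, 1), +1 at T1, giving (0, 3, 0, 1)
op5 (invocation 9): componentwise max over VC(op3)=(0, 0, 2, 0), VC(op7)=(1, 0, 0, 0), +1 at T2, giving (1, 0, 3, 0)
target: VC(op6) = (0, 2, 0, 1)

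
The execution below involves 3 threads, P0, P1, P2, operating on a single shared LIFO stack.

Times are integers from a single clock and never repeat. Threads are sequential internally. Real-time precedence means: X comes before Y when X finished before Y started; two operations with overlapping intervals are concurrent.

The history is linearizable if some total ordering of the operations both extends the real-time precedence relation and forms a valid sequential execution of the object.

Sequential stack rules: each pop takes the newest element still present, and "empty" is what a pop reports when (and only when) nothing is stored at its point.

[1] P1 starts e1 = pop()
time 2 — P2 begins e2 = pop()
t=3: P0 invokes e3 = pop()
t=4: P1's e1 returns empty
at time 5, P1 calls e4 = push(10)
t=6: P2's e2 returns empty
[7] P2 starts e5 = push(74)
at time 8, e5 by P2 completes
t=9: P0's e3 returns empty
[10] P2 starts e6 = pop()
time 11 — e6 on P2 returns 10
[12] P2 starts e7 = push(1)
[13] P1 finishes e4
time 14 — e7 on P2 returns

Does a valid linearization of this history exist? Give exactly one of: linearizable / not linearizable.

one valid linearization: e1, e2, e3, e5, e4, e6, e7
1. e1 pop() → empty, leaving stack <>
2. e2 pop() → empty, leaving stack <>
3. e3 pop() → empty, leaving stack <>
4. e5 push(74), leaving stack <74>
5. e4 push(10), leaving stack <74,10>
6. e6 pop() → 10, leaving stack <74>
7. e7 push(1), leaving stack <74,1>

linearizable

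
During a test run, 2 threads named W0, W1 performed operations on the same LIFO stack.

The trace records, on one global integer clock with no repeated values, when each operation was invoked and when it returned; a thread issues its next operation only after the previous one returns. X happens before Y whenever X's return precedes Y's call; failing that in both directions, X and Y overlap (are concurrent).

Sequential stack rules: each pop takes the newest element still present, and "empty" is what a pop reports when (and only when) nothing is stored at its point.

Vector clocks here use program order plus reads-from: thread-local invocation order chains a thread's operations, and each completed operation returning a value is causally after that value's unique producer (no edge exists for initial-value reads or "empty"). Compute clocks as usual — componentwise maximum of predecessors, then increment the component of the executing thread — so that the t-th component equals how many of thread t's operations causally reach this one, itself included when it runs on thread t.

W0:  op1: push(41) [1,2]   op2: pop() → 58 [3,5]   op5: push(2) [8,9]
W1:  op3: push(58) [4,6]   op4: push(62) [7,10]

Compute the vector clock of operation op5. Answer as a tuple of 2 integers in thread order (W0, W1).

(3, 1)

invoked at 4, op3 has no predecessors; its own W1 bump gives (0, 1)
invoked at 1, op1 has no predecessors; its own W0 bump gives (1, 0)
from VC(op3)=(0, 1), op4 (invoked 7) maxes components and bumps W1 → (0, 2)
from VC(op1)=(1, 0), VC(op3)=(0, 1), op2 (invoked 3) maxes components and bumps W0 → (2, 1)
from VC(op2)=(2, 1), op5 (invoked 8) maxes components and bumps W0 → (3, 1)
target: VC(op5) = (3, 1)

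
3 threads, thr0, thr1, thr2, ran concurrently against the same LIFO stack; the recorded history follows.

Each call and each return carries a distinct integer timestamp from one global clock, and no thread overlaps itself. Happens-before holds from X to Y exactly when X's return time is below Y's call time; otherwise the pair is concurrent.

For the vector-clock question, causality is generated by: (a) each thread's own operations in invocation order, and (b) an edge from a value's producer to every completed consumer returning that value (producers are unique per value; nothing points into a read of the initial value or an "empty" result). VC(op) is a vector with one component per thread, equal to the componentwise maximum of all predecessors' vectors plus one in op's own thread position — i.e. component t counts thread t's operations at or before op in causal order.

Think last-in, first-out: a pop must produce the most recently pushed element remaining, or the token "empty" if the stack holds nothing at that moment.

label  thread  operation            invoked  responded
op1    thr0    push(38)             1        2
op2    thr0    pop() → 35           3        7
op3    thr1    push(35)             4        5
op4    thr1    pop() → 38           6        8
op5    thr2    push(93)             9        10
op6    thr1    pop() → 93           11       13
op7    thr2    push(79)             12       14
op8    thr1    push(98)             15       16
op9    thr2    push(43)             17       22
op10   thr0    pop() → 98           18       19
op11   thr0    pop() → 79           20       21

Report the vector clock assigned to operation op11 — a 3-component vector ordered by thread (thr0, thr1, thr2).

VC(op5, invoked at 9): no causal predecessors; +1 on thr2 → (0, 0, 1)
VC(op3, invoked at 4): no causal predecessors; +1 on thr1 → (0, 1, 0)
VC(op1, invoked at 1): no causal predecessors; +1 on thr0 → (1, 0, 0)
from VC(op5)=(0, 0, 1), op7 (invoked 12) maxes components and bumps thr2 → (0, 0, 2)
from VC(op7)=(0, 0, 2), op9 (invoked 17) maxes components and bumps thr2 → (0, 0, 3)
from VC(op1)=(1, 0, 0), VC(op3)=(0, 1, 0), op4 (invoked 6) maxes components and bumps thr1 → (1, 2, 0)
from VC(op1)=(1, 0, 0), VC(op3)=(0, 1, 0), op2 (invoked 3) maxes components and bumps thr0 → (2, 1, 0)
from VC(op4)=(1, 2, 0), VC(op5)=(0, 0, 1), op6 (invoked 11) maxes components and bumps thr1 → (1, 3, 1)
from VC(op6)=(1, 3, 1), op8 (invoked 15) maxes components and bumps thr1 → (1, 4, 1)
from VC(op2)=(2, 1, 0), VC(op8)=(1, 4, 1), op10 (invoked 18) maxes components and bumps thr0 → (3, 4, 1)
from VC(op7)=(0, 0, 2), VC(op10)=(3, 4, 1), op11 (invoked 20) maxes components and bumps thr0 → (4, 4, 2)
target: VC(op11) = (4, 4, 2)

(4, 4, 2)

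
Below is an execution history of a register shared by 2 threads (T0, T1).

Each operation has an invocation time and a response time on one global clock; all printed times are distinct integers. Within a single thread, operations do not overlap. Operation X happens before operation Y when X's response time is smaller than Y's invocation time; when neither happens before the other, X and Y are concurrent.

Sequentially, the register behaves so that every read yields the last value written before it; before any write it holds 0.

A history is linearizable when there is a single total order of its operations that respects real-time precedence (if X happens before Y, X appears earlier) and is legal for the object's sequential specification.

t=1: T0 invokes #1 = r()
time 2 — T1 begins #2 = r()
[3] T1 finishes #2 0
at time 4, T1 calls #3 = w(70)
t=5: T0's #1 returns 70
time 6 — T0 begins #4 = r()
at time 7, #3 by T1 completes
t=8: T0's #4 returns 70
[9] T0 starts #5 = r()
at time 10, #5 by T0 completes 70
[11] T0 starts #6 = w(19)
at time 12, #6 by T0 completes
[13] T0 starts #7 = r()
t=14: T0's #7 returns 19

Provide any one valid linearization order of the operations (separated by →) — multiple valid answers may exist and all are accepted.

#2 → #3 → #1 → #4 → #5 → #6 → #7

step 1: #2 r() → 0 — value 0
step 2: #3 w(70) — value 70
step 3: #1 r() → 70 — value 70
step 4: #4 r() → 70 — value 70
step 5: #5 r() → 70 — value 70
step 6: #6 w(19) — value 19
step 7: #7 r() → 19 — value 19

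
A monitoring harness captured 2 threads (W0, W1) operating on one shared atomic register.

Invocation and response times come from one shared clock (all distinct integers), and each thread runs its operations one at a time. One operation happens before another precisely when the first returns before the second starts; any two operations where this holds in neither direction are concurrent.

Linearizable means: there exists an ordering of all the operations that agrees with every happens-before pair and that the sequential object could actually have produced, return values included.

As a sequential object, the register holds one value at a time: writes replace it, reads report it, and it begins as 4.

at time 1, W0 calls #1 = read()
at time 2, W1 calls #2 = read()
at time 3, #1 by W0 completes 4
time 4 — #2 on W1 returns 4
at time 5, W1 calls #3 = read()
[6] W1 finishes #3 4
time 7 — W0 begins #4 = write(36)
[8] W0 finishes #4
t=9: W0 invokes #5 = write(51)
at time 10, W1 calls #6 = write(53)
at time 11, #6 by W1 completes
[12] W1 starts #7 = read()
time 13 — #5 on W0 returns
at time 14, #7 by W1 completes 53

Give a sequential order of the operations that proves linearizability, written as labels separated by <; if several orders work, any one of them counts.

#1 < #2 < #3 < #4 < #5 < #6 < #7

after step 1 (#1 read() → 4): value 4
after step 2 (#2 read() → 4): value 4
after step 3 (#3 read() → 4): value 4
after step 4 (#4 write(36)): value 36
after step 5 (#5 write(51)): value 51
after step 6 (#6 write(53)): value 53
after step 7 (#7 read() → 53): value 53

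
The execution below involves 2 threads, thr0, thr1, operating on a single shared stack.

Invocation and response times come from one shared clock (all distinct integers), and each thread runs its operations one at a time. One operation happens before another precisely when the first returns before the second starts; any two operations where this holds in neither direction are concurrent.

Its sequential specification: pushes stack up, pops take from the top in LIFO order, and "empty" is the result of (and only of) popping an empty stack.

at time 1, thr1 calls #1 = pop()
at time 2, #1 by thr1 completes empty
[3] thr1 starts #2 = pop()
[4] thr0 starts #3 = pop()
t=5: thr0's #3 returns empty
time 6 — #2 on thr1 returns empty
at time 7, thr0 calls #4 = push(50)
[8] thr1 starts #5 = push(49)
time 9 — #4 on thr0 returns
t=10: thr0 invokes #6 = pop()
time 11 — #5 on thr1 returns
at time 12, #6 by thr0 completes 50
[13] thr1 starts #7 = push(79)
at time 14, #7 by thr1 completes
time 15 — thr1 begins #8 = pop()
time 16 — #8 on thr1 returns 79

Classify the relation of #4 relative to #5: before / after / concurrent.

#4 spans [7,9], #5 spans [8,11]
the intervals overlap in both directions

concurrent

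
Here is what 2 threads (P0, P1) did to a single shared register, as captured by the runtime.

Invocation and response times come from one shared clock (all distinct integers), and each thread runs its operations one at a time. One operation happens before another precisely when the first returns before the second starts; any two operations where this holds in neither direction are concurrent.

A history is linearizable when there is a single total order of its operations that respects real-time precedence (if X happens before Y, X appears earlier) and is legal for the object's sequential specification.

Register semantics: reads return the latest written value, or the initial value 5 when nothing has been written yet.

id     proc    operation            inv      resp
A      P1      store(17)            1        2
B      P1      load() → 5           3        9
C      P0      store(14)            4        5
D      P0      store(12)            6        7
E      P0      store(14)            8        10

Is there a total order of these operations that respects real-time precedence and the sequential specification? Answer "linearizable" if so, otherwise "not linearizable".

not linearizable

already the first 9 events (up to B's response at time 9) admit no linearization; the first 8 still do
the 4 completed operations admit 3 real-time orders; each fails the register replay
completion choices over the 1 pending operation (E) were checked; none helps
e.g. A, B, C, D (pending dropped): illegal at step 2, since B load() → 5 cannot apply there
e.g. A, C, B, D (pending dropped): illegal at step 3, since B load() → 5 cannot apply there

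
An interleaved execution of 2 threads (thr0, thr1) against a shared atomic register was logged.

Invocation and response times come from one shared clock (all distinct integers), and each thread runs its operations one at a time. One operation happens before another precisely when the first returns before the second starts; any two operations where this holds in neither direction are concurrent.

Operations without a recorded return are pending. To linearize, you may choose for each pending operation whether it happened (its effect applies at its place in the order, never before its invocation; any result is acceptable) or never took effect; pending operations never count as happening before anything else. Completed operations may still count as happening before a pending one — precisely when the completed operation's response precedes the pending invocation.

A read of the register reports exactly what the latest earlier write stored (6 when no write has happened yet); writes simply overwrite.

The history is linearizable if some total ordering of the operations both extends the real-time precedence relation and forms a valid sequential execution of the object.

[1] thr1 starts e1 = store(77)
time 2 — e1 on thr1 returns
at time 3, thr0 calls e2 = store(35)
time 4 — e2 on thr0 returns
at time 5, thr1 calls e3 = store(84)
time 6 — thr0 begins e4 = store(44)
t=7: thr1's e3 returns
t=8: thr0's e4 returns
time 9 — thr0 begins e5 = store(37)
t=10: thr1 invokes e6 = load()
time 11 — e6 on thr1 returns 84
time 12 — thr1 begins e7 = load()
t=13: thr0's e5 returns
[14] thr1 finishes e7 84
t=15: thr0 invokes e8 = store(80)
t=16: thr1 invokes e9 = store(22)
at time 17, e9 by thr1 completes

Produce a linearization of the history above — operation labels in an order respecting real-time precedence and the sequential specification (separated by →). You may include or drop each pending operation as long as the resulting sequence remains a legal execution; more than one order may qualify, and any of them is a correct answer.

step 1: e1 store(77) — value 77
step 2: e2 store(35) — value 35
step 3: e4 store(44) — value 44
step 4: e3 store(84) — value 84
step 5: e6 load() → 84 — value 84
step 6: e7 load() → 84 — value 84
step 7: e5 store(37) — value 37
step 8: e8 store(80) (pending, included) — value 80
step 9: e9 store(22) — value 22

e1 → e2 → e4 → e3 → e6 → e7 → e5 → e8 → e9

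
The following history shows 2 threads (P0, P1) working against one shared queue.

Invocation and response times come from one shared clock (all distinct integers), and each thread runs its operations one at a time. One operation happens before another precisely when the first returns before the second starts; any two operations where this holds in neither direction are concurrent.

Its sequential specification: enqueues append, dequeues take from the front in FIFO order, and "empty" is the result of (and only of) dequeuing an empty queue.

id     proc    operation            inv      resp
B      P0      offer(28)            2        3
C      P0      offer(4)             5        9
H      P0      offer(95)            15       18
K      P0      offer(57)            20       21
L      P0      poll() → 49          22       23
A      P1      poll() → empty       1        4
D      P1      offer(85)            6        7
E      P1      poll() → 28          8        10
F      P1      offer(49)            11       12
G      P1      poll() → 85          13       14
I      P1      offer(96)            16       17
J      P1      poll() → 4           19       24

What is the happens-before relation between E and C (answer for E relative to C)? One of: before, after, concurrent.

E spans [8,10], C spans [5,9]
the intervals overlap in both directions

concurrent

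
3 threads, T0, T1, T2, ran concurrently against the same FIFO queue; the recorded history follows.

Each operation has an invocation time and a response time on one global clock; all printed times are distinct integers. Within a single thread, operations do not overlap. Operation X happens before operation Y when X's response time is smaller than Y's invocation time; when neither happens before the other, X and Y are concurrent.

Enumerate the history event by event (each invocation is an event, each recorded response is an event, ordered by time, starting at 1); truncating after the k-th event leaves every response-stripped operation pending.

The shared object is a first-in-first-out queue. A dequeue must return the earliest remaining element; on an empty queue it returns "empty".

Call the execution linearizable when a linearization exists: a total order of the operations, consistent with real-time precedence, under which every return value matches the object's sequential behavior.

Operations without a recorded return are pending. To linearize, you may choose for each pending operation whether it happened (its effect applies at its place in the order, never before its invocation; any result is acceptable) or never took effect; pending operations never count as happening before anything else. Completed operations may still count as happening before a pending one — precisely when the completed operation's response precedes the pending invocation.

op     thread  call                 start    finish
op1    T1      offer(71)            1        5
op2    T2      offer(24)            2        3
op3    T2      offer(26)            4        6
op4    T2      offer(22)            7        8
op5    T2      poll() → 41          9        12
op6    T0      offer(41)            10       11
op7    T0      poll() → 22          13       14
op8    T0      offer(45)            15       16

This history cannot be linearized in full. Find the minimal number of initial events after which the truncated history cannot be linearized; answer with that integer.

12

a valid linearization of events 1..11 exists, for instance op1, op2, op3, op4, op5, op6:
step 1: op1 offer(71) — queue <71>
step 2: op2 offer(24) — queue <71,24>
step 3: op3 offer(26) — queue <71,24,26>
step 4: op4 offer(22) — queue <71,24,26,22>
step 5: op5 poll() (pending, included) — queue <24,26,22>
step 6: op6 offer(41) — queue <24,26,22,41>
event 12 — op5's response, time 12 — after it, nothing linearizes
take op1, op2, op3, op4, op5, op6: step 5 already fails, because op5 poll() → 41 cannot occur there
take op1, op2, op3, op4, op6, op5: step 6 already fails, because op5 poll() → 41 cannot occur there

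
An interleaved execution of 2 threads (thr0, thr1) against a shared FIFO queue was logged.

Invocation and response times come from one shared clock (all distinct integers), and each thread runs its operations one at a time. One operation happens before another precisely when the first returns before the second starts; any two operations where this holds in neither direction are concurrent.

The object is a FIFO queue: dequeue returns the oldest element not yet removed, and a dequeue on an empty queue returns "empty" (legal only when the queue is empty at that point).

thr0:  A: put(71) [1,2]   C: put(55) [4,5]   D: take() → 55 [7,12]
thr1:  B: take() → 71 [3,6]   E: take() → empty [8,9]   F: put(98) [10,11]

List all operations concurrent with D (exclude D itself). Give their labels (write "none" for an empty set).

E, F

D spans [7,12]: anything still running between times 7 and 12 counts as concurrent
A [1,2]: before
B [3,6]: before
C [4,5]: before
E [8,9]: concurrent
F [10,11]: concurrent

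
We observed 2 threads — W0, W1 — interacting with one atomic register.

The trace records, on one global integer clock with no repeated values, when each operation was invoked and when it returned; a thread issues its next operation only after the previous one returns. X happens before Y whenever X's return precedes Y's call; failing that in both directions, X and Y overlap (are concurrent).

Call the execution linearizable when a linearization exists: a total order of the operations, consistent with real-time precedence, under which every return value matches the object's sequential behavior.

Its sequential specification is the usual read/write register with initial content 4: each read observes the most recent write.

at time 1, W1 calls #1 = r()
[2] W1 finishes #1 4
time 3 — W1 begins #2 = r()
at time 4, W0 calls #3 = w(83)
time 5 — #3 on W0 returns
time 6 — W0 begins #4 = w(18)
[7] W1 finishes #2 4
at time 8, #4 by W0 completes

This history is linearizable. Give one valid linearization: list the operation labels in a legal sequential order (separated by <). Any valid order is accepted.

#1 < #2 < #3 < #4

1. #1 r() → 4, leaving value 4
2. #2 r() → 4, leaving value 4
3. #3 w(83), leaving value 83
4. #4 w(18), leaving value 18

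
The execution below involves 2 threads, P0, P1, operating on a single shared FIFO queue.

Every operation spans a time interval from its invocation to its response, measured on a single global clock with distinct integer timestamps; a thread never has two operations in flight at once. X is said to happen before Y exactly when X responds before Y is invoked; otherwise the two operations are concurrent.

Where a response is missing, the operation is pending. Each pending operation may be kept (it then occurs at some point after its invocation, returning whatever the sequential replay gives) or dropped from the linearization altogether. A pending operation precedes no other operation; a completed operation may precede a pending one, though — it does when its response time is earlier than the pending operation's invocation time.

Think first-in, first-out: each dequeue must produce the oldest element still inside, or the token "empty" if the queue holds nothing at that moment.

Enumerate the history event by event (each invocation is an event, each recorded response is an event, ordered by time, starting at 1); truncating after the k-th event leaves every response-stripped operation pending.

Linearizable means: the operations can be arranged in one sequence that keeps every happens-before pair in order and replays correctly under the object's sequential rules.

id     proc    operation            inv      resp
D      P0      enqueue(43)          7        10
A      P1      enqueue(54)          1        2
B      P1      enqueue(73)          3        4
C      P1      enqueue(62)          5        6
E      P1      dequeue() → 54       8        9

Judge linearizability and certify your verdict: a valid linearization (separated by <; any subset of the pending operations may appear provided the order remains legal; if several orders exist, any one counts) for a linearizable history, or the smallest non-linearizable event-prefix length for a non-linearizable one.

linearizable — witness: A < B < C < D < E

after step 1 (A enqueue(54)): queue <54>
after step 2 (B enqueue(73)): queue <54,73>
after step 3 (C enqueue(62)): queue <54,73,62>
after step 4 (D enqueue(43)): queue <54,73,62,43>
after step 5 (E dequeue() → 54): queue <73,62,43>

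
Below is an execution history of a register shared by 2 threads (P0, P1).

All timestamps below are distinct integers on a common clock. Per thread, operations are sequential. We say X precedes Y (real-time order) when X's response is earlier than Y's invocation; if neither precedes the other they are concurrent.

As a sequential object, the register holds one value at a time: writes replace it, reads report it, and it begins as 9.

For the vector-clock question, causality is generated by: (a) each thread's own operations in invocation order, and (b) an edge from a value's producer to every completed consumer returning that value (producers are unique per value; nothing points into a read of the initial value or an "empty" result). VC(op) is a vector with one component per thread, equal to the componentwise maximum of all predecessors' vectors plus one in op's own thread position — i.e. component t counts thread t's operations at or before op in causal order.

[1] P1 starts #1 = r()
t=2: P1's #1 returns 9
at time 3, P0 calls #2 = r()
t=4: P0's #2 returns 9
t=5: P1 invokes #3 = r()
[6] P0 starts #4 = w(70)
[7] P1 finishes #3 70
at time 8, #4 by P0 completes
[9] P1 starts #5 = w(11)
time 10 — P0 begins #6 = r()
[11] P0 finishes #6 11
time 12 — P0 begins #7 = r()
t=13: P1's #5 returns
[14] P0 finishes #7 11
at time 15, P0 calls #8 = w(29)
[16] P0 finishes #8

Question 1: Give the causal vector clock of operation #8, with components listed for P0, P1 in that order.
(5, 3)

#1, invoked 1, has no incoming edges; only P1's bump applies → (0, 1)
#2, invoked 3, has no incoming edges; only P0's bump applies → (1, 0)
invoked at 6, #4 merges VC(#2)=(1, 0) and bumps P0's slot → (2, 0)
invoked at 5, #3 merges VC(#1)=(0, 1), VC(#4)=(2, 0) and bumps P1's slot → (2, 2)
invoked at 9, #5 merges VC(#3)=(2, 2) and bumps P1's slot → (2, 3)
invoked at 10, #6 merges VC(#4)=(2, 0), VC(#5)=(2, 3) and bumps P0's slot → (3, 3)
invoked at 12, #7 merges VC(#5)=(2, 3), VC(#6)=(3, 3) and bumps P0's slot → (4, 3)
invoked at 15, #8 merges VC(#7)=(4, 3) and bumps P0's slot → (5, 3)
target: VC(#8) = (5, 3)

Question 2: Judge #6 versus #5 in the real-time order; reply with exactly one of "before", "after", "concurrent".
concurrent

#6 spans [10,11], #5 spans [9,13]
the intervals overlap in both directions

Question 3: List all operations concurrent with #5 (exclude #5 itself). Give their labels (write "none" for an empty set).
#6, #7

#5 spans [9,13]: anything still running between times 9 and 13 counts as concurrent
#1 [1,2]: before
#2 [3,4]: before
#3 [5,7]: before
#4 [6,8]: before
#6 [10,11]: concurrent
#7 [12,14]: concurrent
#8 [15,16]: after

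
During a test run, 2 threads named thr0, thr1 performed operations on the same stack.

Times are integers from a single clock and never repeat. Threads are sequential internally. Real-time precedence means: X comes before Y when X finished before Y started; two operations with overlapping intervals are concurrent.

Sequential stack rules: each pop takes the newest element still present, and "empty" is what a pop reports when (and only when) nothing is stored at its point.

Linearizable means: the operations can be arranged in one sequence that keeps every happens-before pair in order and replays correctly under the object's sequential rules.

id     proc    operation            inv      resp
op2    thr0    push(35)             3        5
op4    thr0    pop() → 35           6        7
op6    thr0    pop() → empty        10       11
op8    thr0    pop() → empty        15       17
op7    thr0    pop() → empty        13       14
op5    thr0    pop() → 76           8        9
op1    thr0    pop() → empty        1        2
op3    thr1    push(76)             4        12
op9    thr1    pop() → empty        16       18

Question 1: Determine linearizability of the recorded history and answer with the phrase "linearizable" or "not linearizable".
one valid linearization: op1, op2, op4, op3, op5, op6, op7, op8, op9
1. op1 pop() → empty, leaving stack <>
2. op2 push(35), leaving stack <35>
3. op4 pop() → 35, leaving stack <>
4. op3 push(76), leaving stack <76>
5. op5 pop() → 76, leaving stack <>
6. op6 pop() → empty, leaving stack <>
7. op7 pop() → empty, leaving stack <>
8. op8 pop() → empty, leaving stack <>
9. op9 pop() → empty, leaving stack <>

linearizable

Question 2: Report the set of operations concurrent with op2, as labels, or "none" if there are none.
Answer: op3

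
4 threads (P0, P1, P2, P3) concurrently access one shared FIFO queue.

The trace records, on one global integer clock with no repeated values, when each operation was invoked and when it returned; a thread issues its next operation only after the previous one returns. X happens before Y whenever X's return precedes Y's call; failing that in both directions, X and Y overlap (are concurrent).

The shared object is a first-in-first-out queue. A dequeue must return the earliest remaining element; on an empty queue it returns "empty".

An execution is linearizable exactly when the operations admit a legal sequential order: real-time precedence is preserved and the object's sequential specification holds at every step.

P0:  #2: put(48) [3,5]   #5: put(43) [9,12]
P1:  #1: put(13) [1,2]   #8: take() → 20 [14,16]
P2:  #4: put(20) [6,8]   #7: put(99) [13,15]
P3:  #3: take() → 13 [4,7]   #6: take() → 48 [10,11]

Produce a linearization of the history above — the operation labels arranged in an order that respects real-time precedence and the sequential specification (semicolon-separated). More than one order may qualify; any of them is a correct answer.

#1; #2; #3; #4; #5; #6; #7; #8

1. #1 put(13), leaving queue <13>
2. #2 put(48), leaving queue <13,48>
3. #3 take() → 13, leaving queue <48>
4. #4 put(20), leaving queue <48,20>
5. #5 put(43), leaving queue <48,20,43>
6. #6 take() → 48, leaving queue <20,43>
7. #7 put(99), leaving queue <20,43,99>
8. #8 take() → 20, leaving queue <43,99>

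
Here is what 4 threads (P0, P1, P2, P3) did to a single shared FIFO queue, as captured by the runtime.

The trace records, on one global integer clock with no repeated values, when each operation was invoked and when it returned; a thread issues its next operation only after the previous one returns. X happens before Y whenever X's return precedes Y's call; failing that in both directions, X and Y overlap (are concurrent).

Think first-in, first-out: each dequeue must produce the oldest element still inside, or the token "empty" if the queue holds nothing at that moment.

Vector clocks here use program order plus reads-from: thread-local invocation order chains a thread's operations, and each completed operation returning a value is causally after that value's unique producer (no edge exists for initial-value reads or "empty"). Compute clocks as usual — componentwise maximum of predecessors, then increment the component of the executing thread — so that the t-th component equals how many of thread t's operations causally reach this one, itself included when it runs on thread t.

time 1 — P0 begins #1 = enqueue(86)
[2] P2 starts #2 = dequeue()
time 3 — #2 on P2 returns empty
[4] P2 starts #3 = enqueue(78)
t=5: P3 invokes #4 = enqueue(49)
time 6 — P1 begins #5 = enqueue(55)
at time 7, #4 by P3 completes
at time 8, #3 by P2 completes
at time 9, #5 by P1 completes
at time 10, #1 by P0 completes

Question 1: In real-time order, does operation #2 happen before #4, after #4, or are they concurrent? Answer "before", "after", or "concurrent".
#2 spans [2,3], #4 spans [5,7]
resp(#2)=3 < inv(#4)=5

before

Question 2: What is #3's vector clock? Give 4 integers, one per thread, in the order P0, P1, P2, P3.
#4 (invocation 5): nothing precedes it; P3's component alone gives (0, 0, 0, 1)
#2 (invocation 2): nothing precedes it; P2's component alone gives (0, 0, 1, 0)
#5 (invocation 6): nothing precedes it; P1's component alone gives (0, 1, 0, 0)
#1 (invocation 1): nothing precedes it; P0's component alone gives (1, 0, 0, 0)
#3 (invocation 4): componentwise max over VC(#2)=(0, 0, 1, 0), +1 at P2, giving (0, 0, 2, 0)
target: VC(#3) = (0, 0, 2, 0)

(0, 0, 2, 0)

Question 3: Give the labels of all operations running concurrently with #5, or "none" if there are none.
#5 runs from 6 to 9; window-overlapping ops are concurrent
#1 [1,10]: concurrent
#2 [2,3]: before
#3 [4,8]: concurrent
#4 [5,7]: concurrent

#1, #3, #4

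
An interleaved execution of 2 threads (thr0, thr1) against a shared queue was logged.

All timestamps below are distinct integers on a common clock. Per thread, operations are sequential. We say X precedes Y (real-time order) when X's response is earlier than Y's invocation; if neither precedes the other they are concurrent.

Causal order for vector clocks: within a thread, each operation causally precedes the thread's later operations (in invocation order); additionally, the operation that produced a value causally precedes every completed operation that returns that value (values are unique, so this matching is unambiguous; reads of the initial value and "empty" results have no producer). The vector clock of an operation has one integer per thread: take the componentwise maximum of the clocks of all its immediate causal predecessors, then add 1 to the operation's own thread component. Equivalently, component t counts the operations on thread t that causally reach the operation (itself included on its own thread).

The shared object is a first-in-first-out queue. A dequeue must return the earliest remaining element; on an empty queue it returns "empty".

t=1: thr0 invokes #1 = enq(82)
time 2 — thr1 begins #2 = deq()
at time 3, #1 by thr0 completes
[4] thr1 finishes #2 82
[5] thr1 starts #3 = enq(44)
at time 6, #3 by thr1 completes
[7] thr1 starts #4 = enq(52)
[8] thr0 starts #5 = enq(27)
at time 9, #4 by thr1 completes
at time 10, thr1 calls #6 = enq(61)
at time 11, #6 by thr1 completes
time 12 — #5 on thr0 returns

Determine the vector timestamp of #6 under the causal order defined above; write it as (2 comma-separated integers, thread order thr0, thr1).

#1 (invocation 1): nothing precedes it; thr0's component alone gives (1, 0)
VC(#2, invoked at 2): max of VC(#1)=(1, 0), then +1 on thread thr1 → (1, 1)
VC(#5, invoked at 8): max of VC(#1)=(1, 0), then +1 on thread thr0 → (2, 0)
VC(#3, invoked at 5): max of VC(#2)=(1, 1), then +1 on thread thr1 → (1, 2)
VC(#4, invoked at 7): max of VC(#3)=(1, 2), then +1 on thread thr1 → (1, 3)
VC(#6, invoked at 10): max of VC(#4)=(1, 3), then +1 on thread thr1 → (1, 4)
target: VC(#6) = (1, 4)

(1, 4)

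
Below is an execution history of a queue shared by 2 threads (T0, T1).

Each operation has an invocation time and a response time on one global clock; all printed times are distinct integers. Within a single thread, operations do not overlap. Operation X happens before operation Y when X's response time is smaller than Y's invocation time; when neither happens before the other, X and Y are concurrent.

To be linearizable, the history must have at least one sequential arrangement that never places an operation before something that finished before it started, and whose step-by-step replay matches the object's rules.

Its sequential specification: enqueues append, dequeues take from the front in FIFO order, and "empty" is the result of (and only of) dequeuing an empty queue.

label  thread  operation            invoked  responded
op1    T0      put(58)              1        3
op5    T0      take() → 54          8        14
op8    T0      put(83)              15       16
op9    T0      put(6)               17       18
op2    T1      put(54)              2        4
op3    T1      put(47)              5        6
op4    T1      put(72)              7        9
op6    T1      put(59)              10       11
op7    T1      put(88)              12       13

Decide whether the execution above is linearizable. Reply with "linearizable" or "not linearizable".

witness order: op2, op1, op3, op4, op5, op6, op7, op8, op9
1. op2 put(54), leaving queue <54>
2. op1 put(58), leaving queue <54,58>
3. op3 put(47), leaving queue <54,58,47>
4. op4 put(72), leaving queue <54,58,47,72>
5. op5 take() → 54, leaving queue <58,47,72>
6. op6 put(59), leaving queue <58,47,72,59>
7. op7 put(88), leaving queue <58,47,72,59,88>
8. op8 put(83), leaving queue <58,47,72,59,88,83>
9. op9 put(6), leaving queue <58,47,72,59,88,83,6>

linearizable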